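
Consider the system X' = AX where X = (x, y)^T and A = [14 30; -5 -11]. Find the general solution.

Coefficient matrix A = [[14, 30], [-5, -11]].
Characteristic polynomial det(A - λI) = λ^2 - 3λ - 4 = 0.
Eigenvalues λ = 4, -1.
For λ=4: (A-λI) row 1 is [10, 30], so an eigenvector is (3, -1).
For λ=-1: (A-λI) row 1 is [15, 30], so an eigenvector is (-2, 1).
General solution: C_1e^(4t)(3,-1) + C_2e^(-t)(-2,1).

x(t) = 3C_1e^(4t) - 2C_2e^(-t), y(t) = -C_1e^(4t) + C_2e^(-t)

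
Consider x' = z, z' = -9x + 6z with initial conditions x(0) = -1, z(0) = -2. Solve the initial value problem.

x(t) = te^(3t) - e^(3t), z(t) = 3te^(3t) - 2e^(3t)

Coefficient matrix A = [[0, 1], [-9, 6]].
Characteristic polynomial det(A - λI) = λ^2 - 6λ + 9 = 0.
Single eigenvalue λ = 3 with algebraic multiplicity 2.
Eigenvector v = (-1,-3); generalized eigenvector w with (A-λI)w=v is (1,2).
General solution: e^(3t)[c_1·v + c_2·(t·v + w)].
Applying x(0)=-1, z(0)=-2 gives c_1=0, c_2=-1.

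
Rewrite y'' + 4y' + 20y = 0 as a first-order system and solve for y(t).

y(t) = C_1e^(-2t)cos(4t) + C_2e^(-2t)sin(4t)

Let x_1 = y, x_2 = y'. Then x_1' = x_2 and x_2' = -20x_1 - 4x_2.
A = [[0,1],[-20,-4]]; det(A-λI) = λ^2 + 4λ + 20.
Eigenvalues λ = -2 ± 4i.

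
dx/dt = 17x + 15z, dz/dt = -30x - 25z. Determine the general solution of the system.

Coefficient matrix A = [[17, 15], [-30, -25]].
Characteristic polynomial det(A - λI) = λ^2 + 8λ + 25 = 0.
Eigenvalues λ = -4 ± 3i (complex conjugate pair).
For λ=-4+3i: an eigenvector is (-2,3) - i(1,-1) = (-2 - i, 3 + i).
A real fundamental pair from Re and Im of e^((-4+3i)t)v: X_1 = e^(-4t)(cos(3t)·(-2,3) + sin(3t)·(1,-1)), X_2 = e^(-4t)(sin(3t)·(-2,3) - cos(3t)·(1,-1)).
General solution: K_1X_1 + K_2X_2.

x(t) = K_1e^(-4t)sin(3t) - 2K_1e^(-4t)cos(3t) - 2K_2e^(-4t)sin(3t) - K_2e^(-4t)cos(3t), z(t) = -K_1e^(-4t)sin(3t) + 3K_1e^(-4t)cos(3t) + 3K_2e^(-4t)sin(3t) + K_2e^(-4t)cos(3t)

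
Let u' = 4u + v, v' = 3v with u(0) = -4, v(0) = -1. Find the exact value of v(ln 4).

A = [[4,1],[0,3]]; eigenvalues λ = 4, 3.
Eigenvectors: (-1,0) for λ=4, (-1,1) for λ=3.
From the initial condition, c_1 = 5, c_2 = -1.
v(ln 4) = (5)(4^4)(0) + (-1)(4^3)(1) = -64.

-64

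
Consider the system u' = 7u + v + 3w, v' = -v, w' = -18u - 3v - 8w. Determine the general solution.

Coefficient matrix A = [[7, 1, 3], [0, -1, 0], [-18, -3, -8]].
det(A - λI) = 0 gives eigenvalues λ = -1, 1, -2.
For λ=-1: eigenvector (1,1,-3).
For λ=1: eigenvector (-1,0,2).
For λ=-2: eigenvector (1,0,-3).
General solution: c_1e^(-t)(1,1,-3) + c_2e^(t)(-1,0,2) + c_3e^(-2t)(1,0,-3).

u(t) = c_1e^(-t) - c_2e^(t) + c_3e^(-2t), v(t) = c_1e^(-t), w(t) = -3c_1e^(-t) + 2c_2e^(t) - 3c_3e^(-2t)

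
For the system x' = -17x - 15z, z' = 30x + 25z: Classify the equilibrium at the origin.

unstable spiral

A = [[-17,-15],[30,25]]; det(A-λI) = λ^2 - 8λ + 25.
λ = 4 ± 3i: positive real part.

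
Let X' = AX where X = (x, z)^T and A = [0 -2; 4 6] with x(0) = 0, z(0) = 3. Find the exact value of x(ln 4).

A = [[0,-2],[4,6]]; eigenvalues λ = 2, 4.
Eigenvectors: (-1,1) for λ=2, (1,-2) for λ=4.
From the initial condition, c_1 = -3, c_2 = -3.
x(ln 4) = (-3)(4^2)(-1) + (-3)(4^4)(1) = -720.

-720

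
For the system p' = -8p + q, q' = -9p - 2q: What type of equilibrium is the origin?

stable improper node

A = [[-8,1],[-9,-2]]; det(A-λI) = λ^2 + 10λ + 25.
repeated λ = -5 with a single eigenvector.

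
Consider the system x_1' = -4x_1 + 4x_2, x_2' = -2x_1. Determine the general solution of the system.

x_1(t) = -K_1e^(-2t)sin(2t) + K_1e^(-2t)cos(2t) + K_2e^(-2t)sin(2t) + K_2e^(-2t)cos(2t), x_2(t) = -K_1e^(-2t)sin(2t) + K_2e^(-2t)cos(2t)

Coefficient matrix A = [[-4, 4], [-2, 0]].
Characteristic polynomial det(A - λI) = λ^2 + 4λ + 8 = 0.
Eigenvalues λ = -2 ± 2i (complex conjugate pair).
For λ=-2+2i: an eigenvector is (1,0) - i(-1,-1) = (1 + i, 0 + i).
A real fundamental pair from Re and Im of e^((-2+2i)t)v: X_1 = e^(-2t)(cos(2t)·(1,0) + sin(2t)·(-1,-1)), X_2 = e^(-2t)(sin(2t)·(1,0) - cos(2t)·(-1,-1)).
General solution: K_1X_1 + K_2X_2.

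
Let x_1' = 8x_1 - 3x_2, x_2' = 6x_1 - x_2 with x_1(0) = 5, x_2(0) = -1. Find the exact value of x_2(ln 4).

11072

A = [[8,-3],[6,-1]]; eigenvalues λ = 5, 2.
Eigenvectors: (1,1) for λ=5, (1,2) for λ=2.
From the initial condition, c_1 = 11, c_2 = -6.
x_2(ln 4) = (11)(4^5)(1) + (-6)(4^2)(2) = 11072.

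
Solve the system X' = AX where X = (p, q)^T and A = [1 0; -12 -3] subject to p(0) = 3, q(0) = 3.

p(t) = 3e^(t), q(t) = -9e^(t) + 12e^(-3t)

Coefficient matrix A = [[1, 0], [-12, -3]].
Characteristic polynomial det(A - λI) = λ^2 + 2λ - 3 = 0.
Eigenvalues λ = 1, -3.
For λ=1: (A-λI) row 2 is [-12, -4], so an eigenvector is (1, -3).
For λ=-3: (A-λI) row 1 is [4, 0], so an eigenvector is (0, -1).
General solution: K_1e^(t)(1,-3) + K_2e^(-3t)(0,-1).
Applying p(0)=3, q(0)=3 gives K_1=3, K_2=-12.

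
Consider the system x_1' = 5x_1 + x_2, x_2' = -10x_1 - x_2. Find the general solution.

Coefficient matrix A = [[5, 1], [-10, -1]].
Characteristic polynomial det(A - λI) = λ^2 - 4λ + 5 = 0.
Eigenvalues λ = 2 ± i (complex conjugate pair).
For λ=2+i: an eigenvector is (1,-3) - i(0,-1) = (1, -3 + i).
A real fundamental pair from Re and Im of e^((2+i)t)v: X_1 = e^(2t)(cos(t)·(1,-3) + sin(t)·(0,-1)), X_2 = e^(2t)(sin(t)·(1,-3) - cos(t)·(0,-1)).
General solution: K_1X_1 + K_2X_2.

x_1(t) = K_1e^(2t)cos(t) + K_2e^(2t)sin(t), x_2(t) = -K_1e^(2t)sin(t) - 3K_1e^(2t)cos(t) - 3K_2e^(2t)sin(t) + K_2e^(2t)cos(t)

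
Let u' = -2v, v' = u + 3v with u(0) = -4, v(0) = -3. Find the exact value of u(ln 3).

A = [[0,-2],[1,3]]; eigenvalues λ = 2, 1.
Eigenvectors: (-1,1) for λ=2, (2,-1) for λ=1.
From the initial condition, c_1 = -10, c_2 = -7.
u(ln 3) = (-10)(3^2)(-1) + (-7)(3^1)(2) = 48.

48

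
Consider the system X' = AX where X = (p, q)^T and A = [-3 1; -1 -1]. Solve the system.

p(t) = K_1e^(-2t) + K_2te^(-2t) + 2K_2e^(-2t), q(t) = K_1e^(-2t) + K_2te^(-2t) + 3K_2e^(-2t)

Coefficient matrix A = [[-3, 1], [-1, -1]].
Characteristic polynomial det(A - λI) = λ^2 + 4λ + 4 = 0.
Single eigenvalue λ = -2 with algebraic multiplicity 2.
Eigenvector v = (1,1); generalized eigenvector w with (A-λI)w=v is (2,3).
General solution: e^(-2t)[K_1·v + K_2·(t·v + w)].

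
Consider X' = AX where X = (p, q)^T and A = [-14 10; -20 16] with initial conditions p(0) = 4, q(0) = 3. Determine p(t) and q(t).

Coefficient matrix A = [[-14, 10], [-20, 16]].
Characteristic polynomial det(A - λI) = λ^2 - 2λ - 24 = 0.
Eigenvalues λ = 6, -4.
For λ=6: (A-λI) row 1 is [-20, 10], so an eigenvector is (1, 2).
For λ=-4: (A-λI) row 1 is [-10, 10], so an eigenvector is (1, 1).
General solution: K_1e^(6t)(1,2) + K_2e^(-4t)(1,1).
Applying p(0)=4, q(0)=3 gives K_1=-1, K_2=5.

p(t) = -e^(6t) + 5e^(-4t), q(t) = -2e^(6t) + 5e^(-4t)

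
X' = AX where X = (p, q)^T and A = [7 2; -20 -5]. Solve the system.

Coefficient matrix A = [[7, 2], [-20, -5]].
Characteristic polynomial det(A - λI) = λ^2 - 2λ + 5 = 0.
Eigenvalues λ = 1 ± 2i (complex conjugate pair).
For λ=1+2i: an eigenvector is (0,1) - i(1,-3) = (0 - i, 1 + 3i).
A real fundamental pair from Re and Im of e^((1+2i)t)v: X_1 = e^(t)(cos(2t)·(0,1) + sin(2t)·(1,-3)), X_2 = e^(t)(sin(2t)·(0,1) - cos(2t)·(1,-3)).
General solution: C_1X_1 + C_2X_2.

p(t) = C_1e^(t)sin(2t) - C_2e^(t)cos(2t), q(t) = -3C_1e^(t)sin(2t) + C_1e^(t)cos(2t) + C_2e^(t)sin(2t) + 3C_2e^(t)cos(2t)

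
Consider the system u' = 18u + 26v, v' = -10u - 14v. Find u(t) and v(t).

Coefficient matrix A = [[18, 26], [-10, -14]].
Characteristic polynomial det(A - λI) = λ^2 - 4λ + 8 = 0.
Eigenvalues λ = 2 ± 2i (complex conjugate pair).
For λ=2+2i: an eigenvector is (-3,2) - i(2,-1) = (-3 - 2i, 2 + i).
A real fundamental pair from Re and Im of e^((2+2i)t)v: X_1 = e^(2t)(cos(2t)·(-3,2) + sin(2t)·(2,-1)), X_2 = e^(2t)(sin(2t)·(-3,2) - cos(2t)·(2,-1)).
General solution: K_1X_1 + K_2X_2.

u(t) = 2K_1e^(2t)sin(2t) - 3K_1e^(2t)cos(2t) - 3K_2e^(2t)sin(2t) - 2K_2e^(2t)cos(2t), v(t) = -K_1e^(2t)sin(2t) + 2K_1e^(2t)cos(2t) + 2K_2e^(2t)sin(2t) + K_2e^(2t)cos(2t)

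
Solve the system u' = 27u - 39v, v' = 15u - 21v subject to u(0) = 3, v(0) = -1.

Coefficient matrix A = [[27, -39], [15, -21]].
Characteristic polynomial det(A - λI) = λ^2 - 6λ + 18 = 0.
Eigenvalues λ = 3 ± 3i (complex conjugate pair).
For λ=3+3i: an eigenvector is (2,1) - i(3,2) = (2 - 3i, 1 - 2i).
A real fundamental pair from Re and Im of e^((3+3i)t)v: X_1 = e^(3t)(cos(3t)·(2,1) + sin(3t)·(3,2)), X_2 = e^(3t)(sin(3t)·(2,1) - cos(3t)·(3,2)).
General solution: K_1X_1 + K_2X_2.
Applying u(0)=3, v(0)=-1 gives K_1=9, K_2=5.

u(t) = 37e^(3t)sin(3t) + 3e^(3t)cos(3t), v(t) = 23e^(3t)sin(3t) - e^(3t)cos(3t)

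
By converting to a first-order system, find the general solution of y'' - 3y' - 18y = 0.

Let x_1 = y, x_2 = y'. Then x_1' = x_2 and x_2' = 18x_1 + 3x_2.
A = [[0,1],[18,3]]; det(A-λI) = λ^2 - 3λ - 18.
Eigenvalues λ = -3, 6 with eigenvectors (1,-3), (1,6).

y(t) = C_1e^(-3t) + C_2e^(6t)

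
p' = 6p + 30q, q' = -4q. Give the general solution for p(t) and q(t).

p(t) = C_1e^(6t) + 3C_2e^(-4t), q(t) = -C_2e^(-4t)

Coefficient matrix A = [[6, 30], [0, -4]].
Characteristic polynomial det(A - λI) = λ^2 - 2λ - 24 = 0.
Eigenvalues λ = 6, -4.
For λ=6: (A-λI) row 1 is [0, 30], so an eigenvector is (1, 0).
For λ=-4: (A-λI) row 1 is [10, 30], so an eigenvector is (3, -1).
General solution: C_1e^(6t)(1,0) + C_2e^(-4t)(3,-1).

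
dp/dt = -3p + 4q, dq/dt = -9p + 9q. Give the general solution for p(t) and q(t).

p(t) = 2c_1e^(3t) + 2c_2te^(3t) - c_2e^(3t), q(t) = 3c_1e^(3t) + 3c_2te^(3t) - c_2e^(3t)

Coefficient matrix A = [[-3, 4], [-9, 9]].
Characteristic polynomial det(A - λI) = λ^2 - 6λ + 9 = 0.
Single eigenvalue λ = 3 with algebraic multiplicity 2.
Eigenvector v = (2,3); generalized eigenvector w with (A-λI)w=v is (-1,-1).
General solution: e^(3t)[c_1·v + c_2·(t·v + w)].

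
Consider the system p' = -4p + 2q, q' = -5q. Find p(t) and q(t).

Coefficient matrix A = [[-4, 2], [0, -5]].
Characteristic polynomial det(A - λI) = λ^2 + 9λ + 20 = 0.
Eigenvalues λ = -5, -4.
For λ=-5: (A-λI) row 1 is [1, 2], so an eigenvector is (2, -1).
For λ=-4: (A-λI) row 1 is [0, 2], so an eigenvector is (-1, 0).
General solution: c_1e^(-5t)(2,-1) + c_2e^(-4t)(-1,0).

p(t) = 2c_1e^(-5t) - c_2e^(-4t), q(t) = -c_1e^(-5t)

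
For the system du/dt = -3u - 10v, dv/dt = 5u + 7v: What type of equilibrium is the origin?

unstable spiral

A = [[-3,-10],[5,7]]; det(A-λI) = λ^2 - 4λ + 29.
λ = 2 ± 5i: positive real part.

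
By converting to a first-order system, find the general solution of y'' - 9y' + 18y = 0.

y(t) = c_1e^(6t) + c_2e^(3t)

Let x_1 = y, x_2 = y'. Then x_1' = x_2 and x_2' = -18x_1 + 9x_2.
A = [[0,1],[-18,9]]; det(A-λI) = λ^2 - 9λ + 18.
Eigenvalues λ = 6, 3 with eigenvectors (1,6), (1,3).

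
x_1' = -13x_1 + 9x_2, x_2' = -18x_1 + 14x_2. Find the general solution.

x_1(t) = c_1e^(-4t) + c_2e^(5t), x_2(t) = c_1e^(-4t) + 2c_2e^(5t)

Coefficient matrix A = [[-13, 9], [-18, 14]].
Characteristic polynomial det(A - λI) = λ^2 - λ - 20 = 0.
Eigenvalues λ = -4, 5.
For λ=-4: (A-λI) row 1 is [-9, 9], so an eigenvector is (1, 1).
For λ=5: (A-λI) row 1 is [-18, 9], so an eigenvector is (1, 2).
General solution: c_1e^(-4t)(1,1) + c_2e^(5t)(1,2).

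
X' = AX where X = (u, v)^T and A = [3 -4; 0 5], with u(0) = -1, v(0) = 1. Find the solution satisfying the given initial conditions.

u(t) = -2e^(5t) + e^(3t), v(t) = e^(5t)

Coefficient matrix A = [[3, -4], [0, 5]].
Characteristic polynomial det(A - λI) = λ^2 - 8λ + 15 = 0.
Eigenvalues λ = 3, 5.
For λ=3: (A-λI) row 1 is [0, -4], so an eigenvector is (1, 0).
For λ=5: (A-λI) row 1 is [-2, -4], so an eigenvector is (2, -1).
General solution: K_1e^(3t)(1,0) + K_2e^(5t)(2,-1).
Applying u(0)=-1, v(0)=1 gives K_1=1, K_2=-1.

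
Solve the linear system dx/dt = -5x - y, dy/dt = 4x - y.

x(t) = K_1e^(-3t) + K_2te^(-3t) - K_2e^(-3t), y(t) = -2K_1e^(-3t) - 2K_2te^(-3t) + K_2e^(-3t)

Coefficient matrix A = [[-5, -1], [4, -1]].
Characteristic polynomial det(A - λI) = λ^2 + 6λ + 9 = 0.
Single eigenvalue λ = -3 with algebraic multiplicity 2.
Eigenvector v = (1,-2); generalized eigenvector w with (A-λI)w=v is (-1,1).
General solution: e^(-3t)[K_1·v + K_2·(t·v + w)].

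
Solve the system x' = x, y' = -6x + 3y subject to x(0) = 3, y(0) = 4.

Coefficient matrix A = [[1, 0], [-6, 3]].
Characteristic polynomial det(A - λI) = λ^2 - 4λ + 3 = 0.
Eigenvalues λ = 1, 3.
For λ=1: (A-λI) row 2 is [-6, 2], so an eigenvector is (1, 3).
For λ=3: (A-λI) row 1 is [-2, 0], so an eigenvector is (0, -1).
General solution: K_1e^(t)(1,3) + K_2e^(3t)(0,-1).
Applying x(0)=3, y(0)=4 gives K_1=3, K_2=5.

x(t) = 3e^(t), y(t) = -5e^(3t) + 9e^(t)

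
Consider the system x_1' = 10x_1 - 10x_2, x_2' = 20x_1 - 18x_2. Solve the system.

Coefficient matrix A = [[10, -10], [20, -18]].
Characteristic polynomial det(A - λI) = λ^2 + 8λ + 20 = 0.
Eigenvalues λ = -4 ± 2i (complex conjugate pair).
For λ=-4+2i: an eigenvector is (2,3) - i(-1,-1) = (2 + i, 3 + i).
A real fundamental pair from Re and Im of e^((-4+2i)t)v: X_1 = e^(-4t)(cos(2t)·(2,3) + sin(2t)·(-1,-1)), X_2 = e^(-4t)(sin(2t)·(2,3) - cos(2t)·(-1,-1)).
General solution: K_1X_1 + K_2X_2.

x_1(t) = -K_1e^(-4t)sin(2t) + 2K_1e^(-4t)cos(2t) + 2K_2e^(-4t)sin(2t) + K_2e^(-4t)cos(2t), x_2(t) = -K_1e^(-4t)sin(2t) + 3K_1e^(-4t)cos(2t) + 3K_2e^(-4t)sin(2t) + K_2e^(-4t)cos(2t)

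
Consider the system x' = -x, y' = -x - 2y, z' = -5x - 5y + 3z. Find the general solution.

Coefficient matrix A = [[-1, 0, 0], [-1, -2, 0], [-5, -5, 3]].
det(A - λI) = 0 gives eigenvalues λ = -2, -1, 3.
For λ=-2: eigenvector (0,1,1).
For λ=-1: eigenvector (1,-1,0).
For λ=3: eigenvector (0,0,1).
General solution: K_1e^(-2t)(0,1,1) + K_2e^(-t)(1,-1,0) + K_3e^(3t)(0,0,1).

x(t) = K_2e^(-t), y(t) = K_1e^(-2t) - K_2e^(-t), z(t) = K_1e^(-2t) + K_3e^(3t)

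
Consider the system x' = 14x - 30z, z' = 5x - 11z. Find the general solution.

Coefficient matrix A = [[14, -30], [5, -11]].
Characteristic polynomial det(A - λI) = λ^2 - 3λ - 4 = 0.
Eigenvalues λ = 4, -1.
For λ=4: (A-λI) row 1 is [10, -30], so an eigenvector is (-3, -1).
For λ=-1: (A-λI) row 1 is [15, -30], so an eigenvector is (2, 1).
General solution: c_1e^(4t)(-3,-1) + c_2e^(-t)(2,1).

x(t) = -3c_1e^(4t) + 2c_2e^(-t), z(t) = -c_1e^(4t) + c_2e^(-t)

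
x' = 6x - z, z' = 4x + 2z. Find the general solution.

Coefficient matrix A = [[6, -1], [4, 2]].
Characteristic polynomial det(A - λI) = λ^2 - 8λ + 16 = 0.
Single eigenvalue λ = 4 with algebraic multiplicity 2.
Eigenvector v = (-1,-2); generalized eigenvector w with (A-λI)w=v is (-2,-3).
General solution: e^(4t)[c_1·v + c_2·(t·v + w)].

x(t) = -c_1e^(4t) - c_2te^(4t) - 2c_2e^(4t), z(t) = -2c_1e^(4t) - 2c_2te^(4t) - 3c_2e^(4t)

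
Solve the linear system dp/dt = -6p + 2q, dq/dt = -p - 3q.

Coefficient matrix A = [[-6, 2], [-1, -3]].
Characteristic polynomial det(A - λI) = λ^2 + 9λ + 20 = 0.
Eigenvalues λ = -4, -5.
For λ=-4: (A-λI) row 1 is [-2, 2], so an eigenvector is (-1, -1).
For λ=-5: (A-λI) row 1 is [-1, 2], so an eigenvector is (-2, -1).
General solution: K_1e^(-4t)(-1,-1) + K_2e^(-5t)(-2,-1).

p(t) = -K_1e^(-4t) - 2K_2e^(-5t), q(t) = -K_1e^(-4t) - K_2e^(-5t)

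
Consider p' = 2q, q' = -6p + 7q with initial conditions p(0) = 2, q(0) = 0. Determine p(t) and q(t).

p(t) = -6e^(4t) + 8e^(3t), q(t) = -12e^(4t) + 12e^(3t)

Coefficient matrix A = [[0, 2], [-6, 7]].
Characteristic polynomial det(A - λI) = λ^2 - 7λ + 12 = 0.
Eigenvalues λ = 4, 3.
For λ=4: (A-λI) row 1 is [-4, 2], so an eigenvector is (-1, -2).
For λ=3: (A-λI) row 1 is [-3, 2], so an eigenvector is (-2, -3).
General solution: K_1e^(4t)(-1,-2) + K_2e^(3t)(-2,-3).
Applying p(0)=2, q(0)=0 gives K_1=6, K_2=-4.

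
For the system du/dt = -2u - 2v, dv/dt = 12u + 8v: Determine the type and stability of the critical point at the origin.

unstable node

A = [[-2,-2],[12,8]]; det(A-λI) = λ^2 - 6λ + 8.
λ = 4, 2: both positive.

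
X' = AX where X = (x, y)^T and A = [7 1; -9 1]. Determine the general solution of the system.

Coefficient matrix A = [[7, 1], [-9, 1]].
Characteristic polynomial det(A - λI) = λ^2 - 8λ + 16 = 0.
Single eigenvalue λ = 4 with algebraic multiplicity 2.
Eigenvector v = (-1,3); generalized eigenvector w with (A-λI)w=v is (0,-1).
General solution: e^(4t)[K_1·v + K_2·(t·v + w)].

x(t) = -K_1e^(4t) - K_2te^(4t), y(t) = 3K_1e^(4t) + 3K_2te^(4t) - K_2e^(4t)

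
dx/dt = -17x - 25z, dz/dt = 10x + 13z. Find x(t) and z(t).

x(t) = -2C_1e^(-2t)sin(5t) - C_1e^(-2t)cos(5t) - C_2e^(-2t)sin(5t) + 2C_2e^(-2t)cos(5t), z(t) = C_1e^(-2t)sin(5t) + C_1e^(-2t)cos(5t) + C_2e^(-2t)sin(5t) - C_2e^(-2t)cos(5t)

Coefficient matrix A = [[-17, -25], [10, 13]].
Characteristic polynomial det(A - λI) = λ^2 + 4λ + 29 = 0.
Eigenvalues λ = -2 ± 5i (complex conjugate pair).
For λ=-2+5i: an eigenvector is (-1,1) - i(-2,1) = (-1 + 2i, 1 - i).
A real fundamental pair from Re and Im of e^((-2+5i)t)v: X_1 = e^(-2t)(cos(5t)·(-1,1) + sin(5t)·(-2,1)), X_2 = e^(-2t)(sin(5t)·(-1,1) - cos(5t)·(-2,1)).
General solution: C_1X_1 + C_2X_2.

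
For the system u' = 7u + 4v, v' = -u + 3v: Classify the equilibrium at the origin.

A = [[7,4],[-1,3]]; det(A-λI) = λ^2 - 10λ + 25.
repeated λ = 5 with a single eigenvector.

unstable improper node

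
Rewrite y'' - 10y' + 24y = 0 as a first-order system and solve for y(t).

y(t) = C_1e^(6t) + C_2e^(4t)

Let x_1 = y, x_2 = y'. Then x_1' = x_2 and x_2' = -24x_1 + 10x_2.
A = [[0,1],[-24,10]]; det(A-λI) = λ^2 - 10λ + 24.
Eigenvalues λ = 6, 4 with eigenvectors (1,6), (1,4).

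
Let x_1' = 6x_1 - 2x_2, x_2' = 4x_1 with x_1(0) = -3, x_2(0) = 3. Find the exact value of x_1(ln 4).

-2208

A = [[6,-2],[4,0]]; eigenvalues λ = 2, 4.
Eigenvectors: (-1,-2) for λ=2, (1,1) for λ=4.
From the initial condition, c_1 = -6, c_2 = -9.
x_1(ln 4) = (-6)(4^2)(-1) + (-9)(4^4)(1) = -2208.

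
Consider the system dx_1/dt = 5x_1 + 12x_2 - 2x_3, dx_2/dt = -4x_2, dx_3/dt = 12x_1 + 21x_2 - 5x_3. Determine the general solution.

Coefficient matrix A = [[5, 12, -2], [0, -4, 0], [12, 21, -5]].
det(A - λI) = 0 gives eigenvalues λ = 1, -4, -1.
For λ=1: eigenvector (1,0,2).
For λ=-4: eigenvector (-2,1,-3).
For λ=-1: eigenvector (1,0,3).
General solution: K_1e^(t)(1,0,2) + K_2e^(-4t)(-2,1,-3) + K_3e^(-t)(1,0,3).

x_1(t) = K_1e^(t) - 2K_2e^(-4t) + K_3e^(-t), x_2(t) = K_2e^(-4t), x_3(t) = 2K_1e^(t) - 3K_2e^(-4t) + 3K_3e^(-t)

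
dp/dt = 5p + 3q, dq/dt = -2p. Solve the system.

p(t) = -3c_1e^(3t) - c_2e^(2t), q(t) = 2c_1e^(3t) + c_2e^(2t)

Coefficient matrix A = [[5, 3], [-2, 0]].
Characteristic polynomial det(A - λI) = λ^2 - 5λ + 6 = 0.
Eigenvalues λ = 3, 2.
For λ=3: (A-λI) row 1 is [2, 3], so an eigenvector is (-3, 2).
For λ=2: (A-λI) row 1 is [3, 3], so an eigenvector is (-1, 1).
General solution: c_1e^(3t)(-3,2) + c_2e^(2t)(-1,1).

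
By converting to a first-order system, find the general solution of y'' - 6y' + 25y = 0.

Let x_1 = y, x_2 = y'. Then x_1' = x_2 and x_2' = -25x_1 + 6x_2.
A = [[0,1],[-25,6]]; det(A-λI) = λ^2 - 6λ + 25.
Eigenvalues λ = 3 ± 4i.

y(t) = K_1e^(3t)cos(4t) + K_2e^(3t)sin(4t)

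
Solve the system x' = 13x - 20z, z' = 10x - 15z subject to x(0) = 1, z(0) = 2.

x(t) = -13e^(-t)sin(2t) + e^(-t)cos(2t), z(t) = -9e^(-t)sin(2t) + 2e^(-t)cos(2t)

Coefficient matrix A = [[13, -20], [10, -15]].
Characteristic polynomial det(A - λI) = λ^2 + 2λ + 5 = 0.
Eigenvalues λ = -1 ± 2i (complex conjugate pair).
For λ=-1+2i: an eigenvector is (-1,-1) - i(3,2) = (-1 - 3i, -1 - 2i).
A real fundamental pair from Re and Im of e^((-1+2i)t)v: X_1 = e^(-t)(cos(2t)·(-1,-1) + sin(2t)·(3,2)), X_2 = e^(-t)(sin(2t)·(-1,-1) - cos(2t)·(3,2)).
General solution: K_1X_1 + K_2X_2.
Applying x(0)=1, z(0)=2 gives K_1=-4, K_2=1.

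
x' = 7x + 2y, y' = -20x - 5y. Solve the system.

x(t) = -K_1e^(t)cos(2t) - K_2e^(t)sin(2t), y(t) = K_1e^(t)sin(2t) + 3K_1e^(t)cos(2t) + 3K_2e^(t)sin(2t) - K_2e^(t)cos(2t)

Coefficient matrix A = [[7, 2], [-20, -5]].
Characteristic polynomial det(A - λI) = λ^2 - 2λ + 5 = 0.
Eigenvalues λ = 1 ± 2i (complex conjugate pair).
For λ=1+2i: an eigenvector is (-1,3) - i(0,1) = (-1, 3 - i).
A real fundamental pair from Re and Im of e^((1+2i)t)v: X_1 = e^(t)(cos(2t)·(-1,3) + sin(2t)·(0,1)), X_2 = e^(t)(sin(2t)·(-1,3) - cos(2t)·(0,1)).
General solution: K_1X_1 + K_2X_2.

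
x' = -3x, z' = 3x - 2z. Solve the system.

x(t) = -c_1e^(-3t), z(t) = 3c_1e^(-3t) + c_2e^(-2t)

Coefficient matrix A = [[-3, 0], [3, -2]].
Characteristic polynomial det(A - λI) = λ^2 + 5λ + 6 = 0.
Eigenvalues λ = -3, -2.
For λ=-3: (A-λI) row 2 is [3, 1], so an eigenvector is (-1, 3).
For λ=-2: (A-λI) row 1 is [-1, 0], so an eigenvector is (0, 1).
General solution: c_1e^(-3t)(-1,3) + c_2e^(-2t)(0,1).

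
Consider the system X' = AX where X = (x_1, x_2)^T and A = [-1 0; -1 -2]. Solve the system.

x_1(t) = K_2e^(-t), x_2(t) = -K_1e^(-2t) - K_2e^(-t)

Coefficient matrix A = [[-1, 0], [-1, -2]].
Characteristic polynomial det(A - λI) = λ^2 + 3λ + 2 = 0.
Eigenvalues λ = -2, -1.
For λ=-2: (A-λI) row 1 is [1, 0], so an eigenvector is (0, -1).
For λ=-1: (A-λI) row 2 is [-1, -1], so an eigenvector is (1, -1).
General solution: K_1e^(-2t)(0,-1) + K_2e^(-t)(1,-1).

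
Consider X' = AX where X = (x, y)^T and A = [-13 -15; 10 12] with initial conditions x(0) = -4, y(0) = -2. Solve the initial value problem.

x(t) = 14e^(2t) - 18e^(-3t), y(t) = -14e^(2t) + 12e^(-3t)

Coefficient matrix A = [[-13, -15], [10, 12]].
Characteristic polynomial det(A - λI) = λ^2 + λ - 6 = 0.
Eigenvalues λ = -3, 2.
For λ=-3: (A-λI) row 1 is [-10, -15], so an eigenvector is (3, -2).
For λ=2: (A-λI) row 1 is [-15, -15], so an eigenvector is (-1, 1).
General solution: K_1e^(-3t)(3,-2) + K_2e^(2t)(-1,1).
Applying x(0)=-4, y(0)=-2 gives K_1=-6, K_2=-14.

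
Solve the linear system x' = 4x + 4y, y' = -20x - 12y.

Coefficient matrix A = [[4, 4], [-20, -12]].
Characteristic polynomial det(A - λI) = λ^2 + 8λ + 32 = 0.
Eigenvalues λ = -4 ± 4i (complex conjugate pair).
For λ=-4+4i: an eigenvector is (1,-2) - i(0,-1) = (1, -2 + i).
A real fundamental pair from Re and Im of e^((-4+4i)t)v: X_1 = e^(-4t)(cos(4t)·(1,-2) + sin(4t)·(0,-1)), X_2 = e^(-4t)(sin(4t)·(1,-2) - cos(4t)·(0,-1)).
General solution: c_1X_1 + c_2X_2.

x(t) = c_1e^(-4t)cos(4t) + c_2e^(-4t)sin(4t), y(t) = -c_1e^(-4t)sin(4t) - 2c_1e^(-4t)cos(4t) - 2c_2e^(-4t)sin(4t) + c_2e^(-4t)cos(4t)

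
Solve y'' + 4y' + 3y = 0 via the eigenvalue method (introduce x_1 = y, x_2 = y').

Let x_1 = y, x_2 = y'. Then x_1' = x_2 and x_2' = -3x_1 - 4x_2.
A = [[0,1],[-3,-4]]; det(A-λI) = λ^2 + 4λ + 3.
Eigenvalues λ = -1, -3 with eigenvectors (1,-1), (1,-3).

y(t) = K_1e^(-t) + K_2e^(-3t)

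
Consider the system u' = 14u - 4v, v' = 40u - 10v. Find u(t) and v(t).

u(t) = K_1e^(2t)sin(4t) - K_2e^(2t)cos(4t), v(t) = 3K_1e^(2t)sin(4t) - K_1e^(2t)cos(4t) - K_2e^(2t)sin(4t) - 3K_2e^(2t)cos(4t)

Coefficient matrix A = [[14, -4], [40, -10]].
Characteristic polynomial det(A - λI) = λ^2 - 4λ + 20 = 0.
Eigenvalues λ = 2 ± 4i (complex conjugate pair).
For λ=2+4i: an eigenvector is (0,-1) - i(1,3) = (0 - i, -1 - 3i).
A real fundamental pair from Re and Im of e^((2+4i)t)v: X_1 = e^(2t)(cos(4t)·(0,-1) + sin(4t)·(1,3)), X_2 = e^(2t)(sin(4t)·(0,-1) - cos(4t)·(1,3)).
General solution: K_1X_1 + K_2X_2.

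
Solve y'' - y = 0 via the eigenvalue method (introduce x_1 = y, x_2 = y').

Let x_1 = y, x_2 = y'. Then x_1' = x_2 and x_2' = x_1.
A = [[0,1],[1,0]]; det(A-λI) = λ^2 - 1.
Eigenvalues λ = -1, 1 with eigenvectors (1,-1), (1,1).

y(t) = C_1e^(-t) + C_2e^(t)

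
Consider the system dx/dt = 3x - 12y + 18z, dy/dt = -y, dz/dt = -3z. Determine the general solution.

Coefficient matrix A = [[3, -12, 18], [0, -1, 0], [0, 0, -3]].
det(A - λI) = 0 gives eigenvalues λ = -3, 3, -1.
For λ=-3: eigenvector (3,0,-1).
For λ=3: eigenvector (1,0,0).
For λ=-1: eigenvector (3,1,0).
General solution: c_1e^(-3t)(3,0,-1) + c_2e^(3t)(1,0,0) + c_3e^(-t)(3,1,0).

x(t) = 3c_1e^(-3t) + c_2e^(3t) + 3c_3e^(-t), y(t) = c_3e^(-t), z(t) = -c_1e^(-3t)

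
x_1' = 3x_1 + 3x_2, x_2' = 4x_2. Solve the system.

x_1(t) = C_1e^(3t) + 3C_2e^(4t), x_2(t) = C_2e^(4t)

Coefficient matrix A = [[3, 3], [0, 4]].
Characteristic polynomial det(A - λI) = λ^2 - 7λ + 12 = 0.
Eigenvalues λ = 3, 4.
For λ=3: (A-λI) row 1 is [0, 3], so an eigenvector is (1, 0).
For λ=4: (A-λI) row 1 is [-1, 3], so an eigenvector is (3, 1).
General solution: C_1e^(3t)(1,0) + C_2e^(4t)(3,1).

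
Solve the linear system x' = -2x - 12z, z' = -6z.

Coefficient matrix A = [[-2, -12], [0, -6]].
Characteristic polynomial det(A - λI) = λ^2 + 8λ + 12 = 0.
Eigenvalues λ = -6, -2.
For λ=-6: (A-λI) row 1 is [4, -12], so an eigenvector is (-3, -1).
For λ=-2: (A-λI) row 1 is [0, -12], so an eigenvector is (1, 0).
General solution: c_1e^(-6t)(-3,-1) + c_2e^(-2t)(1,0).

x(t) = -3c_1e^(-6t) + c_2e^(-2t), z(t) = -c_1e^(-6t)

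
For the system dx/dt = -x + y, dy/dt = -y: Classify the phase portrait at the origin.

A = [[-1,1],[0,-1]]; det(A-λI) = λ^2 + 2λ + 1.
repeated λ = -1 with a single eigenvector.

stable improper node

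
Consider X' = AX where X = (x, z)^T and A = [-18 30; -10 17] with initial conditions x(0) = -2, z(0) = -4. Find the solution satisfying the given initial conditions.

Coefficient matrix A = [[-18, 30], [-10, 17]].
Characteristic polynomial det(A - λI) = λ^2 + λ - 6 = 0.
Eigenvalues λ = 2, -3.
For λ=2: (A-λI) row 1 is [-20, 30], so an eigenvector is (-3, -2).
For λ=-3: (A-λI) row 1 is [-15, 30], so an eigenvector is (2, 1).
General solution: K_1e^(2t)(-3,-2) + K_2e^(-3t)(2,1).
Applying x(0)=-2, z(0)=-4 gives K_1=6, K_2=8.

x(t) = -18e^(2t) + 16e^(-3t), z(t) = -12e^(2t) + 8e^(-3t)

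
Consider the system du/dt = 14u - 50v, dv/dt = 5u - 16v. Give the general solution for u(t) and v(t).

Coefficient matrix A = [[14, -50], [5, -16]].
Characteristic polynomial det(A - λI) = λ^2 + 2λ + 26 = 0.
Eigenvalues λ = -1 ± 5i (complex conjugate pair).
For λ=-1+5i: an eigenvector is (-1,0) - i(-3,-1) = (-1 + 3i, 0 + i).
A real fundamental pair from Re and Im of e^((-1+5i)t)v: X_1 = e^(-t)(cos(5t)·(-1,0) + sin(5t)·(-3,-1)), X_2 = e^(-t)(sin(5t)·(-1,0) - cos(5t)·(-3,-1)).
General solution: K_1X_1 + K_2X_2.

u(t) = -3K_1e^(-t)sin(5t) - K_1e^(-t)cos(5t) - K_2e^(-t)sin(5t) + 3K_2e^(-t)cos(5t), v(t) = -K_1e^(-t)sin(5t) + K_2e^(-t)cos(5t)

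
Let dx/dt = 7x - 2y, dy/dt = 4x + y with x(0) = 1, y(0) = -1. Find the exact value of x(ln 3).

A = [[7,-2],[4,1]]; eigenvalues λ = 5, 3.
Eigenvectors: (1,1) for λ=5, (1,2) for λ=3.
From the initial condition, c_1 = 3, c_2 = -2.
x(ln 3) = (3)(3^5)(1) + (-2)(3^3)(1) = 675.

675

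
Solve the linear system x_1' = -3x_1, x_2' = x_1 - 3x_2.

Coefficient matrix A = [[-3, 0], [1, -3]].
Characteristic polynomial det(A - λI) = λ^2 + 6λ + 9 = 0.
Single eigenvalue λ = -3 with algebraic multiplicity 2.
Eigenvector v = (0,-1); generalized eigenvector w with (A-λI)w=v is (-1,-2).
General solution: e^(-3t)[c_1·v + c_2·(t·v + w)].

x_1(t) = -c_2e^(-3t), x_2(t) = -c_1e^(-3t) - c_2te^(-3t) - 2c_2e^(-3t)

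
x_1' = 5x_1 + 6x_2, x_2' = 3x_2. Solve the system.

Coefficient matrix A = [[5, 6], [0, 3]].
Characteristic polynomial det(A - λI) = λ^2 - 8λ + 15 = 0.
Eigenvalues λ = 5, 3.
For λ=5: (A-λI) row 1 is [0, 6], so an eigenvector is (1, 0).
For λ=3: (A-λI) row 1 is [2, 6], so an eigenvector is (3, -1).
General solution: C_1e^(5t)(1,0) + C_2e^(3t)(3,-1).

x_1(t) = C_1e^(5t) + 3C_2e^(3t), x_2(t) = -C_2e^(3t)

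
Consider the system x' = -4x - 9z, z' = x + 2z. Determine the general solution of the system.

x(t) = 3c_1e^(-t) + 3c_2te^(-t) - c_2e^(-t), z(t) = -c_1e^(-t) - c_2te^(-t)

Coefficient matrix A = [[-4, -9], [1, 2]].
Characteristic polynomial det(A - λI) = λ^2 + 2λ + 1 = 0.
Single eigenvalue λ = -1 with algebraic multiplicity 2.
Eigenvector v = (3,-1); generalized eigenvector w with (A-λI)w=v is (-1,0).
General solution: e^(-t)[c_1·v + c_2·(t·v + w)].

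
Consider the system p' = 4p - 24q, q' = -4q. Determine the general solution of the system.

Coefficient matrix A = [[4, -24], [0, -4]].
Characteristic polynomial det(A - λI) = λ^2 - 16 = 0.
Eigenvalues λ = 4, -4.
For λ=4: (A-λI) row 1 is [0, -24], so an eigenvector is (-1, 0).
For λ=-4: (A-λI) row 1 is [8, -24], so an eigenvector is (3, 1).
General solution: K_1e^(4t)(-1,0) + K_2e^(-4t)(3,1).

p(t) = -K_1e^(4t) + 3K_2e^(-4t), q(t) = K_2e^(-4t)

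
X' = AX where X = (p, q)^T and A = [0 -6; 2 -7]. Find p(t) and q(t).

p(t) = 2c_1e^(-3t) + 3c_2e^(-4t), q(t) = c_1e^(-3t) + 2c_2e^(-4t)

Coefficient matrix A = [[0, -6], [2, -7]].
Characteristic polynomial det(A - λI) = λ^2 + 7λ + 12 = 0.
Eigenvalues λ = -3, -4.
For λ=-3: (A-λI) row 1 is [3, -6], so an eigenvector is (2, 1).
For λ=-4: (A-λI) row 1 is [4, -6], so an eigenvector is (3, 2).
General solution: c_1e^(-3t)(2,1) + c_2e^(-4t)(3,2).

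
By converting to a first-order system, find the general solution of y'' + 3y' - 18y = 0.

y(t) = C_1e^(3t) + C_2e^(-6t)

Let x_1 = y, x_2 = y'. Then x_1' = x_2 and x_2' = 18x_1 - 3x_2.
A = [[0,1],[18,-3]]; det(A-λI) = λ^2 + 3λ - 18.
Eigenvalues λ = 3, -6 with eigenvectors (1,3), (1,-6).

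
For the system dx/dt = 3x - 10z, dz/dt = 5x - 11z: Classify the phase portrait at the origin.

A = [[3,-10],[5,-11]]; det(A-λI) = λ^2 + 8λ + 17.
λ = -4 ± i: negative real part.

stable spiral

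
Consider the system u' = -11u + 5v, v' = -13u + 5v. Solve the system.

u(t) = -K_1e^(-3t)sin(t) + 2K_1e^(-3t)cos(t) + 2K_2e^(-3t)sin(t) + K_2e^(-3t)cos(t), v(t) = -2K_1e^(-3t)sin(t) + 3K_1e^(-3t)cos(t) + 3K_2e^(-3t)sin(t) + 2K_2e^(-3t)cos(t)

Coefficient matrix A = [[-11, 5], [-13, 5]].
Characteristic polynomial det(A - λI) = λ^2 + 6λ + 10 = 0.
Eigenvalues λ = -3 ± i (complex conjugate pair).
For λ=-3+i: an eigenvector is (2,3) - i(-1,-2) = (2 + i, 3 + 2i).
A real fundamental pair from Re and Im of e^((-3+i)t)v: X_1 = e^(-3t)(cos(t)·(2,3) + sin(t)·(-1,-2)), X_2 = e^(-3t)(sin(t)·(2,3) - cos(t)·(-1,-2)).
General solution: K_1X_1 + K_2X_2.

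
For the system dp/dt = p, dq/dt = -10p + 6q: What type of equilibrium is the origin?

A = [[1,0],[-10,6]]; det(A-λI) = λ^2 - 7λ + 6.
λ = 6, 1: both positive.

unstable node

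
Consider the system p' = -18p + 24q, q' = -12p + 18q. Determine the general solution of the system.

p(t) = C_1e^(6t) - 2C_2e^(-6t), q(t) = C_1e^(6t) - C_2e^(-6t)

Coefficient matrix A = [[-18, 24], [-12, 18]].
Characteristic polynomial det(A - λI) = λ^2 - 36 = 0.
Eigenvalues λ = 6, -6.
For λ=6: (A-λI) row 1 is [-24, 24], so an eigenvector is (1, 1).
For λ=-6: (A-λI) row 1 is [-12, 24], so an eigenvector is (-2, -1).
General solution: C_1e^(6t)(1,1) + C_2e^(-6t)(-2,-1).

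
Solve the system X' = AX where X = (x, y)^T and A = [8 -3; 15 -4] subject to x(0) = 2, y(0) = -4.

Coefficient matrix A = [[8, -3], [15, -4]].
Characteristic polynomial det(A - λI) = λ^2 - 4λ + 13 = 0.
Eigenvalues λ = 2 ± 3i (complex conjugate pair).
For λ=2+3i: an eigenvector is (-1,-2) - i(0,-1) = (-1, -2 + i).
A real fundamental pair from Re and Im of e^((2+3i)t)v: X_1 = e^(2t)(cos(3t)·(-1,-2) + sin(3t)·(0,-1)), X_2 = e^(2t)(sin(3t)·(-1,-2) - cos(3t)·(0,-1)).
General solution: K_1X_1 + K_2X_2.
Applying x(0)=2, y(0)=-4 gives K_1=-2, K_2=-8.

x(t) = 8e^(2t)sin(3t) + 2e^(2t)cos(3t), y(t) = 18e^(2t)sin(3t) - 4e^(2t)cos(3t)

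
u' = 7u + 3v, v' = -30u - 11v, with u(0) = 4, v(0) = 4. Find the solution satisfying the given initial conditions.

Coefficient matrix A = [[7, 3], [-30, -11]].
Characteristic polynomial det(A - λI) = λ^2 + 4λ + 13 = 0.
Eigenvalues λ = -2 ± 3i (complex conjugate pair).
For λ=-2+3i: an eigenvector is (-1,3) - i(0,1) = (-1, 3 - i).
A real fundamental pair from Re and Im of e^((-2+3i)t)v: X_1 = e^(-2t)(cos(3t)·(-1,3) + sin(3t)·(0,1)), X_2 = e^(-2t)(sin(3t)·(-1,3) - cos(3t)·(0,1)).
General solution: c_1X_1 + c_2X_2.
Applying u(0)=4, v(0)=4 gives c_1=-4, c_2=-16.

u(t) = 16e^(-2t)sin(3t) + 4e^(-2t)cos(3t), v(t) = -52e^(-2t)sin(3t) + 4e^(-2t)cos(3t)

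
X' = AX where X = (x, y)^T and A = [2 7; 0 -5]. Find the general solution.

x(t) = C_1e^(-5t) + C_2e^(2t), y(t) = -C_1e^(-5t)

Coefficient matrix A = [[2, 7], [0, -5]].
Characteristic polynomial det(A - λI) = λ^2 + 3λ - 10 = 0.
Eigenvalues λ = -5, 2.
For λ=-5: (A-λI) row 1 is [7, 7], so an eigenvector is (1, -1).
For λ=2: (A-λI) row 1 is [0, 7], so an eigenvector is (1, 0).
General solution: C_1e^(-5t)(1,-1) + C_2e^(2t)(1,0).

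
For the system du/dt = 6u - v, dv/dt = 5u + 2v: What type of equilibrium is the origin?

unstable spiral

A = [[6,-1],[5,2]]; det(A-λI) = λ^2 - 8λ + 17.
λ = 4 ± i: positive real part.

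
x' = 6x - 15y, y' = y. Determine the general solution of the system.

Coefficient matrix A = [[6, -15], [0, 1]].
Characteristic polynomial det(A - λI) = λ^2 - 7λ + 6 = 0.
Eigenvalues λ = 1, 6.
For λ=1: (A-λI) row 1 is [5, -15], so an eigenvector is (3, 1).
For λ=6: (A-λI) row 1 is [0, -15], so an eigenvector is (1, 0).
General solution: C_1e^(t)(3,1) + C_2e^(6t)(1,0).

x(t) = 3C_1e^(t) + C_2e^(6t), y(t) = C_1e^(t)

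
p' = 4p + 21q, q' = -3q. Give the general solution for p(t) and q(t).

Coefficient matrix A = [[4, 21], [0, -3]].
Characteristic polynomial det(A - λI) = λ^2 - λ - 12 = 0.
Eigenvalues λ = -3, 4.
For λ=-3: (A-λI) row 1 is [7, 21], so an eigenvector is (3, -1).
For λ=4: (A-λI) row 1 is [0, 21], so an eigenvector is (-1, 0).
General solution: K_1e^(-3t)(3,-1) + K_2e^(4t)(-1,0).

p(t) = 3K_1e^(-3t) - K_2e^(4t), q(t) = -K_1e^(-3t)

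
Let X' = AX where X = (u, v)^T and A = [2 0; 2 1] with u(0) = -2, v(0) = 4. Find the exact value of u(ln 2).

-8

A = [[2,0],[2,1]]; eigenvalues λ = 1, 2.
Eigenvectors: (0,1) for λ=1, (-1,-2) for λ=2.
From the initial condition, c_1 = 8, c_2 = 2.
u(ln 2) = (8)(2^1)(0) + (2)(2^2)(-1) = -8.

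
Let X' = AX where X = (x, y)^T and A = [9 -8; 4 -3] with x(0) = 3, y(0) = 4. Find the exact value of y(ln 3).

-228

A = [[9,-8],[4,-3]]; eigenvalues λ = 1, 5.
Eigenvectors: (1,1) for λ=1, (-2,-1) for λ=5.
From the initial condition, c_1 = 5, c_2 = 1.
y(ln 3) = (5)(3^1)(1) + (1)(3^5)(-1) = -228.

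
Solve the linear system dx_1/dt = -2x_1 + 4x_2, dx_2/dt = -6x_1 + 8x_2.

Coefficient matrix A = [[-2, 4], [-6, 8]].
Characteristic polynomial det(A - λI) = λ^2 - 6λ + 8 = 0.
Eigenvalues λ = 2, 4.
For λ=2: (A-λI) row 1 is [-4, 4], so an eigenvector is (1, 1).
For λ=4: (A-λI) row 1 is [-6, 4], so an eigenvector is (2, 3).
General solution: K_1e^(2t)(1,1) + K_2e^(4t)(2,3).

x_1(t) = K_1e^(2t) + 2K_2e^(4t), x_2(t) = K_1e^(2t) + 3K_2e^(4t)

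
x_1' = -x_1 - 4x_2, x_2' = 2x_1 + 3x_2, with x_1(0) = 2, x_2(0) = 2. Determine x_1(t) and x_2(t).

x_1(t) = -6e^(t)sin(2t) + 2e^(t)cos(2t), x_2(t) = 4e^(t)sin(2t) + 2e^(t)cos(2t)

Coefficient matrix A = [[-1, -4], [2, 3]].
Characteristic polynomial det(A - λI) = λ^2 - 2λ + 5 = 0.
Eigenvalues λ = 1 ± 2i (complex conjugate pair).
For λ=1+2i: an eigenvector is (-1,1) - i(-1,0) = (-1 + i, 1).
A real fundamental pair from Re and Im of e^((1+2i)t)v: X_1 = e^(t)(cos(2t)·(-1,1) + sin(2t)·(-1,0)), X_2 = e^(t)(sin(2t)·(-1,1) - cos(2t)·(-1,0)).
General solution: C_1X_1 + C_2X_2.
Applying x_1(0)=2, x_2(0)=2 gives C_1=2, C_2=4.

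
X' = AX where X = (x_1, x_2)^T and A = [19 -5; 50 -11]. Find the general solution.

x_1(t) = -c_1e^(4t)sin(5t) + c_2e^(4t)cos(5t), x_2(t) = -3c_1e^(4t)sin(5t) + c_1e^(4t)cos(5t) + c_2e^(4t)sin(5t) + 3c_2e^(4t)cos(5t)

Coefficient matrix A = [[19, -5], [50, -11]].
Characteristic polynomial det(A - λI) = λ^2 - 8λ + 41 = 0.
Eigenvalues λ = 4 ± 5i (complex conjugate pair).
For λ=4+5i: an eigenvector is (0,1) - i(-1,-3) = (0 + i, 1 + 3i).
A real fundamental pair from Re and Im of e^((4+5i)t)v: X_1 = e^(4t)(cos(5t)·(0,1) + sin(5t)·(-1,-3)), X_2 = e^(4t)(sin(5t)·(0,1) - cos(5t)·(-1,-3)).
General solution: c_1X_1 + c_2X_2.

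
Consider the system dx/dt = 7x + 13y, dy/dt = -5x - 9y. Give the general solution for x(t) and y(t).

Coefficient matrix A = [[7, 13], [-5, -9]].
Characteristic polynomial det(A - λI) = λ^2 + 2λ + 2 = 0.
Eigenvalues λ = -1 ± i (complex conjugate pair).
For λ=-1+i: an eigenvector is (3,-2) - i(-2,1) = (3 + 2i, -2 - i).
A real fundamental pair from Re and Im of e^((-1+i)t)v: X_1 = e^(-t)(cos(t)·(3,-2) + sin(t)·(-2,1)), X_2 = e^(-t)(sin(t)·(3,-2) - cos(t)·(-2,1)).
General solution: c_1X_1 + c_2X_2.

x(t) = -2c_1e^(-t)sin(t) + 3c_1e^(-t)cos(t) + 3c_2e^(-t)sin(t) + 2c_2e^(-t)cos(t), y(t) = c_1e^(-t)sin(t) - 2c_1e^(-t)cos(t) - 2c_2e^(-t)sin(t) - c_2e^(-t)cos(t)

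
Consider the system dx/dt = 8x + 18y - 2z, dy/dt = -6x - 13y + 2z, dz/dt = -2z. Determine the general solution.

x(t) = -2C_1e^(-t) - 3C_2e^(-4t) - 7C_3e^(-2t), y(t) = C_1e^(-t) + 2C_2e^(-4t) + 4C_3e^(-2t), z(t) = C_3e^(-2t)

Coefficient matrix A = [[8, 18, -2], [-6, -13, 2], [0, 0, -2]].
det(A - λI) = 0 gives eigenvalues λ = -1, -4, -2.
For λ=-1: eigenvector (-2,1,0).
For λ=-4: eigenvector (-3,2,0).
For λ=-2: eigenvector (-7,4,1).
General solution: C_1e^(-t)(-2,1,0) + C_2e^(-4t)(-3,2,0) + C_3e^(-2t)(-7,4,1).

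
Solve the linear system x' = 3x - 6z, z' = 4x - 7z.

Coefficient matrix A = [[3, -6], [4, -7]].
Characteristic polynomial det(A - λI) = λ^2 + 4λ + 3 = 0.
Eigenvalues λ = -3, -1.
For λ=-3: (A-λI) row 1 is [6, -6], so an eigenvector is (-1, -1).
For λ=-1: (A-λI) row 1 is [4, -6], so an eigenvector is (3, 2).
General solution: K_1e^(-3t)(-1,-1) + K_2e^(-t)(3,2).

x(t) = -K_1e^(-3t) + 3K_2e^(-t), z(t) = -K_1e^(-3t) + 2K_2e^(-t)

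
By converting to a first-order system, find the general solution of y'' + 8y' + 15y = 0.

y(t) = K_1e^(-5t) + K_2e^(-3t)

Let x_1 = y, x_2 = y'. Then x_1' = x_2 and x_2' = -15x_1 - 8x_2.
A = [[0,1],[-15,-8]]; det(A-λI) = λ^2 + 8λ + 15.
Eigenvalues λ = -5, -3 with eigenvectors (1,-5), (1,-3).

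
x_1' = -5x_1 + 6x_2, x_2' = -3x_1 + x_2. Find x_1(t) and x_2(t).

Coefficient matrix A = [[-5, 6], [-3, 1]].
Characteristic polynomial det(A - λI) = λ^2 + 4λ + 13 = 0.
Eigenvalues λ = -2 ± 3i (complex conjugate pair).
For λ=-2+3i: an eigenvector is (1,0) - i(-1,-1) = (1 + i, 0 + i).
A real fundamental pair from Re and Im of e^((-2+3i)t)v: X_1 = e^(-2t)(cos(3t)·(1,0) + sin(3t)·(-1,-1)), X_2 = e^(-2t)(sin(3t)·(1,0) - cos(3t)·(-1,-1)).
General solution: K_1X_1 + K_2X_2.

x_1(t) = -K_1e^(-2t)sin(3t) + K_1e^(-2t)cos(3t) + K_2e^(-2t)sin(3t) + K_2e^(-2t)cos(3t), x_2(t) = -K_1e^(-2t)sin(3t) + K_2e^(-2t)cos(3t)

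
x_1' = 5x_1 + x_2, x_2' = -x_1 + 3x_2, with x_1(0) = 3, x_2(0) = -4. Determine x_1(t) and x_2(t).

Coefficient matrix A = [[5, 1], [-1, 3]].
Characteristic polynomial det(A - λI) = λ^2 - 8λ + 16 = 0.
Single eigenvalue λ = 4 with algebraic multiplicity 2.
Eigenvector v = (1,-1); generalized eigenvector w with (A-λI)w=v is (-2,3).
General solution: e^(4t)[K_1·v + K_2·(t·v + w)].
Applying x_1(0)=3, x_2(0)=-4 gives K_1=1, K_2=-1.

x_1(t) = -te^(4t) + 3e^(4t), x_2(t) = te^(4t) - 4e^(4t)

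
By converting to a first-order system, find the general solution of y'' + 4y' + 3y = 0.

Let x_1 = y, x_2 = y'. Then x_1' = x_2 and x_2' = -3x_1 - 4x_2.
A = [[0,1],[-3,-4]]; det(A-λI) = λ^2 + 4λ + 3.
Eigenvalues λ = -1, -3 with eigenvectors (1,-1), (1,-3).

y(t) = c_1e^(-t) + c_2e^(-3t)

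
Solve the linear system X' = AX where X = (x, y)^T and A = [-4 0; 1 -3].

Coefficient matrix A = [[-4, 0], [1, -3]].
Characteristic polynomial det(A - λI) = λ^2 + 7λ + 12 = 0.
Eigenvalues λ = -3, -4.
For λ=-3: (A-λI) row 1 is [-1, 0], so an eigenvector is (0, 1).
For λ=-4: (A-λI) row 2 is [1, 1], so an eigenvector is (-1, 1).
General solution: c_1e^(-3t)(0,1) + c_2e^(-4t)(-1,1).

x(t) = -c_2e^(-4t), y(t) = c_1e^(-3t) + c_2e^(-4t)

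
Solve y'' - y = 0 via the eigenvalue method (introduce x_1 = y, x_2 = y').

Let x_1 = y, x_2 = y'. Then x_1' = x_2 and x_2' = x_1.
A = [[0,1],[1,0]]; det(A-λI) = λ^2 - 1.
Eigenvalues λ = -1, 1 with eigenvectors (1,-1), (1,1).

y(t) = c_1e^(-t) + c_2e^(t)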